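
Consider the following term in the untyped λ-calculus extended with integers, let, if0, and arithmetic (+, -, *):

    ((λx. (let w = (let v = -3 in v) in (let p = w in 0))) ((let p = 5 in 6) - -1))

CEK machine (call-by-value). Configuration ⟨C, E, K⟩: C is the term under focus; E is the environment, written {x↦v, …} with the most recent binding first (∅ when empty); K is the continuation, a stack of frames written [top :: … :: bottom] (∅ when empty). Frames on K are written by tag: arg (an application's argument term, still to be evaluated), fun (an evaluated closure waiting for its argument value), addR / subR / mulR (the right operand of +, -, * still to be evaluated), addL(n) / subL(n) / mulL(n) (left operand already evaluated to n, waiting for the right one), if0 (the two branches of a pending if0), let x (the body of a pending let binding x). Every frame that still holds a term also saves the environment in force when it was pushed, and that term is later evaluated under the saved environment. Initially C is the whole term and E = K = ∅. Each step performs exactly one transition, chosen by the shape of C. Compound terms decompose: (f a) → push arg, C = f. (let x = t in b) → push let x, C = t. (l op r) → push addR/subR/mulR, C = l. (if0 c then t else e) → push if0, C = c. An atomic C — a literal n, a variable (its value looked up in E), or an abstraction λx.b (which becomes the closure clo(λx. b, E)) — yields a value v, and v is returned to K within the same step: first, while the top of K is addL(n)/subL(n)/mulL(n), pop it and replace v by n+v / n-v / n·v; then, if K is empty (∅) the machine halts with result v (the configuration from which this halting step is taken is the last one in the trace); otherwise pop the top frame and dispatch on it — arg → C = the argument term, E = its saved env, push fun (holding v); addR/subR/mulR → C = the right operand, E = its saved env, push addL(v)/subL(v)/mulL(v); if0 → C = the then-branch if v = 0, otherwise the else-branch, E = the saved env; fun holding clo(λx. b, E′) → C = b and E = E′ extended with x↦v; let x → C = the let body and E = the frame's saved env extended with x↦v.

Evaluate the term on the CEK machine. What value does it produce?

step 0: ⟨C=((λx. (let w = (let v = -3 in v) in (let p = w in 0))) ((let p = 5 in 6) - -1)); E=∅; K=∅⟩
step 1: ⟨C=(λx. (let w = (let v = -3 in v) in (let p = w in 0))); E=∅; K=[arg]⟩
step 2: ⟨C=((let p = 5 in 6) - -1); E=∅; K=[fun]⟩
step 3: ⟨C=(let p = 5 in 6); E=∅; K=[subR :: fun]⟩
step 4: ⟨C=5; E=∅; K=[let p :: subR :: fun]⟩
step 5: ⟨C=6; E={p↦5}; K=[subR :: fun]⟩
step 6: ⟨C=-1; E=∅; K=[subL(6) :: fun]⟩
step 7: ⟨C=(let w = (let v = -3 in v) in (let p = w in 0)); E={x↦7}; K=∅⟩
step 8: ⟨C=(let v = -3 in v); E={x↦7}; K=[let w]⟩
step 9: ⟨C=-3; E={x↦7}; K=[let v :: let w]⟩
step 10: ⟨C=v; E={v↦-3, x↦7}; K=[let w]⟩
step 11: ⟨C=(let p = w in 0); E={w↦-3, x↦7}; K=∅⟩
step 12: ⟨C=w; E={w↦-3, x↦7}; K=[let p]⟩
step 13: ⟨C=0; E={p↦-3, w↦-3, x↦7}; K=∅⟩
→ final value 0

Answer: 0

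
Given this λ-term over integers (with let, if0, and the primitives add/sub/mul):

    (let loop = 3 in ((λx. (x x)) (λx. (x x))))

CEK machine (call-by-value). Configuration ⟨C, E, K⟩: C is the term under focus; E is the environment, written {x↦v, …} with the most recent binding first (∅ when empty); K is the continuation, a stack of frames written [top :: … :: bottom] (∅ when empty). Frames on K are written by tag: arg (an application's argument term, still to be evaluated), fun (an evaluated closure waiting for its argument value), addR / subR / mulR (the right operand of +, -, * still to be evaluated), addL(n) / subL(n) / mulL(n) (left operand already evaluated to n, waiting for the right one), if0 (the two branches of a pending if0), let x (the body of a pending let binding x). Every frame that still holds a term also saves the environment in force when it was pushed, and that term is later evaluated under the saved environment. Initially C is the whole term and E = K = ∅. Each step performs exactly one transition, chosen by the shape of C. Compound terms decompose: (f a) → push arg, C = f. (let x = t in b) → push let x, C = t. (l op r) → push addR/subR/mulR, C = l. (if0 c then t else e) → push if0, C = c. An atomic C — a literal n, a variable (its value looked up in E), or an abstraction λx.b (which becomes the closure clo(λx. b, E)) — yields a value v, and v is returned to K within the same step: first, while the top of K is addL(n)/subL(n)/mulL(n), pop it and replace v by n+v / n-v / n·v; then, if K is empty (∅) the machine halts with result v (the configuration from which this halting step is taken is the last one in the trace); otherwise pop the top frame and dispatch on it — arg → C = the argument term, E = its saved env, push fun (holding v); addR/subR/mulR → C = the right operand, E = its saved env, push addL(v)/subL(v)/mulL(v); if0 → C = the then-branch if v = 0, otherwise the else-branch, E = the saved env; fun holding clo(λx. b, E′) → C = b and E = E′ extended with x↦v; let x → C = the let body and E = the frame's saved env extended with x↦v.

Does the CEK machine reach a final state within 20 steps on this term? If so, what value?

Answer: DIVERGES (no final state within 20 steps)

Derivation:
0. [C=(let loop = 3 in ((λx. (x x)) (λx. (x x)))) | E=∅ | K=∅]
1. [C=3 | E=∅ | K=[let loop]]
2. [C=((λx. (x x)) (λx. (x x))) | E={loop↦3} | K=∅]
3. [C=(λx. (x x)) | E={loop↦3} | K=[arg]]
4. [C=(λx. (x x)) | E={loop↦3} | K=[fun]]
5. [C=(x x) | E={x↦clo(λx. (x x), {loop↦3}), loop↦3} | K=∅]
6. [C=x | E={x↦clo(λx. (x x), {loop↦3}), loop↦3} | K=[arg]]
7. [C=x | E={x↦clo(λx. (x x), {loop↦3}), loop↦3} | K=[fun]]
… configuration repeats with period 3 (steps 5–7 recur indefinitely) …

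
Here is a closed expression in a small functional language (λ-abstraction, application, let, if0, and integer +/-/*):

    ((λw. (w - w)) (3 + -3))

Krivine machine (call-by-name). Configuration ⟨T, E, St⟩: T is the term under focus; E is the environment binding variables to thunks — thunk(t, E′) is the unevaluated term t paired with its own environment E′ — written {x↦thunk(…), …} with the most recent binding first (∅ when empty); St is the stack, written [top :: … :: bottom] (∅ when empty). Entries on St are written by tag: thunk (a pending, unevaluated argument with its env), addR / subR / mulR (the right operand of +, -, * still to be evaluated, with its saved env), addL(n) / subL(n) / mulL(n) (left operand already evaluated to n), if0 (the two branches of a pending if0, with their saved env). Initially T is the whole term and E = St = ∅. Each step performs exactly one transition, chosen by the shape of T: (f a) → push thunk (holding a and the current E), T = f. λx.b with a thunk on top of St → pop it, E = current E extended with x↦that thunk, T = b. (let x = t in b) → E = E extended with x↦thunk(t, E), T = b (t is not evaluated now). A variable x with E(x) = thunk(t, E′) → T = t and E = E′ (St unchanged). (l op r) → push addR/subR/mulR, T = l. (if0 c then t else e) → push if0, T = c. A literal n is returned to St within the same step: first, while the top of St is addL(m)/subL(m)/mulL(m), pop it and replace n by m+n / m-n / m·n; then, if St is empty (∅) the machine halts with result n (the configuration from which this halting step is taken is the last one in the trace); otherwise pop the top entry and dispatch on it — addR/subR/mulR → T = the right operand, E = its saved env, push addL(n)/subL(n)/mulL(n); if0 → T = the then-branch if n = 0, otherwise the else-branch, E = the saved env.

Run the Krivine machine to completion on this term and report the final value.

t=0: <T=((λw. (w - w)) (3 + -3)), E=∅, St=∅>
t=1: <T=(λw. (w - w)), E=∅, St=[thunk]>
t=2: <T=(w - w), E={w↦thunk((3 + -3), ∅)}, St=∅>
t=3: <T=w, E={w↦thunk((3 + -3), ∅)}, St=[subR]>
t=4: <T=(3 + -3), E=∅, St=[subR]>
t=5: <T=3, E=∅, St=[addR :: subR]>
t=6: <T=-3, E=∅, St=[addL(3) :: subR]>
t=7: <T=w, E={w↦thunk((3 + -3), ∅)}, St=[subL(0)]>
t=8: <T=(3 + -3), E=∅, St=[subL(0)]>
t=9: <T=3, E=∅, St=[addR :: subL(0)]>
t=10: <T=-3, E=∅, St=[addL(3) :: subL(0)]>
→ final value 0

Answer: 0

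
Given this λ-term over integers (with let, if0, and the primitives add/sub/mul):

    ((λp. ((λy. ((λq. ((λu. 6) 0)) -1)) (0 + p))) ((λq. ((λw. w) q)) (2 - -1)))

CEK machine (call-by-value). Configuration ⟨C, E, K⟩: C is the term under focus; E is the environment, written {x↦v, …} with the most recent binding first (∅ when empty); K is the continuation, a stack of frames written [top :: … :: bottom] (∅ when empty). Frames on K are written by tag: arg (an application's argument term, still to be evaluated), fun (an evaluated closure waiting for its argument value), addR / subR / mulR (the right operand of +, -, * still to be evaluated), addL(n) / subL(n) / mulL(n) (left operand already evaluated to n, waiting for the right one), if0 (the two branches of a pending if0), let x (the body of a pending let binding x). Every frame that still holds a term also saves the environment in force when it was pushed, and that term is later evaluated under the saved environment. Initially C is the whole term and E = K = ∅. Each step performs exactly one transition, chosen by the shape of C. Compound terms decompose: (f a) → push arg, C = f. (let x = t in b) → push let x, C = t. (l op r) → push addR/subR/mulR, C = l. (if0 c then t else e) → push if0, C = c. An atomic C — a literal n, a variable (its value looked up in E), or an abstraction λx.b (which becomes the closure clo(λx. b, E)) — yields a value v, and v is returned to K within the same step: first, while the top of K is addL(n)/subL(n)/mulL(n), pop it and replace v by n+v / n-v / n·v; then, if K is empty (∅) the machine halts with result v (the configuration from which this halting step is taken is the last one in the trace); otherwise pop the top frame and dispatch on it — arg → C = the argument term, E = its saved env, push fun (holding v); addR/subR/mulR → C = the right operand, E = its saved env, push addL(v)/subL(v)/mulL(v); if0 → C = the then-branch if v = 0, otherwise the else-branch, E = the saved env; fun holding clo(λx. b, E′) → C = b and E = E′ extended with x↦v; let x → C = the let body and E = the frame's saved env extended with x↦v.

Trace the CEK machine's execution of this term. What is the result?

0. <C=((λp. ((λy. ((λq. ((λu. 6) 0)) -1)) (0 + p))) ((λq. ((λw. w) q)) (2 - -1))), E=∅, K=∅>
1. <C=(λp. ((λy. ((λq. ((λu. 6) 0)) -1)) (0 + p))), E=∅, K=[arg]>
2. <C=((λq. ((λw. w) q)) (2 - -1)), E=∅, K=[fun]>
3. <C=(λq. ((λw. w) q)), E=∅, K=[arg :: fun]>
4. <C=(2 - -1), E=∅, K=[fun :: fun]>
5. <C=2, E=∅, K=[subR :: fun :: fun]>
6. <C=-1, E=∅, K=[subL(2) :: fun :: fun]>
7. <C=((λw. w) q), E={q↦3}, K=[fun]>
8. <C=(λw. w), E={q↦3}, K=[arg :: fun]>
9. <C=q, E={q↦3}, K=[fun :: fun]>
10. <C=w, E={w↦3, q↦3}, K=[fun]>
11. <C=((λy. ((λq. ((λu. 6) 0)) -1)) (0 + p)), E={p↦3}, K=∅>
12. <C=(λy. ((λq. ((λu. 6) 0)) -1)), E={p↦3}, K=[arg]>
13. <C=(0 + p), E={p↦3}, K=[fun]>
14. <C=0, E={p↦3}, K=[addR :: fun]>
15. <C=p, E={p↦3}, K=[addL(0) :: fun]>
16. <C=((λq. ((λu. 6) 0)) -1), E={y↦3, p↦3}, K=∅>
17. <C=(λq. ((λu. 6) 0)), E={y↦3, p↦3}, K=[arg]>
18. <C=-1, E={y↦3, p↦3}, K=[fun]>
19. <C=((λu. 6) 0), E={q↦-1, y↦3, p↦3}, K=∅>
20. <C=(λu. 6), E={q↦-1, y↦3, p↦3}, K=[arg]>
21. <C=0, E={q↦-1, y↦3, p↦3}, K=[fun]>
22. <C=6, E={u↦0, q↦-1, y↦3, p↦3}, K=∅>
→ final value 6

Answer: 6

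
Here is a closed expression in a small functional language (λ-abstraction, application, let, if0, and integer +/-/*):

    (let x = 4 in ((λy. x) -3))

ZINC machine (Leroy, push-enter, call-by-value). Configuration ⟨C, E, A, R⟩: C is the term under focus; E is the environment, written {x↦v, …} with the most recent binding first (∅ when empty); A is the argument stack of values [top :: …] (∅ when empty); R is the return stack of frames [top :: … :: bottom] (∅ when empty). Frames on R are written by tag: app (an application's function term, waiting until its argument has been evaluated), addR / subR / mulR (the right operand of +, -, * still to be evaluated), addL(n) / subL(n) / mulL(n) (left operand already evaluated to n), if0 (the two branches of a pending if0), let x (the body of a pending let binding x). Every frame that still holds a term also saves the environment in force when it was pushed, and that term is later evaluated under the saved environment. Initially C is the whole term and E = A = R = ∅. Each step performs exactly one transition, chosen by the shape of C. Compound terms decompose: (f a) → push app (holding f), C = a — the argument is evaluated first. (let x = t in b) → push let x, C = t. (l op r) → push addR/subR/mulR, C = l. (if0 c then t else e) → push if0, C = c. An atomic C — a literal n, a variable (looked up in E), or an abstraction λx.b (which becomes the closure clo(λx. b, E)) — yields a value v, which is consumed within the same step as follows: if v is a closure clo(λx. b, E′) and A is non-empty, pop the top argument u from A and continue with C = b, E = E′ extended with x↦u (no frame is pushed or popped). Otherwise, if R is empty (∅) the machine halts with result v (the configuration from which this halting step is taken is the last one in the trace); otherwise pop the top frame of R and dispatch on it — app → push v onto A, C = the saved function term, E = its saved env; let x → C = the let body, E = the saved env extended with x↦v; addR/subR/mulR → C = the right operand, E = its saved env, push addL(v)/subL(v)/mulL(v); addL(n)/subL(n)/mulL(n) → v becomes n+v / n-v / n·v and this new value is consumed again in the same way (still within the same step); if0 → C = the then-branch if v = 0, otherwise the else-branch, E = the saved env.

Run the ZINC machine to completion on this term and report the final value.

step 0: <C=(let x = 4 in ((λy. x) -3)), E=∅, A=∅, R=∅>
step 1: <C=4, E=∅, A=∅, R=[let x]>
step 2: <C=((λy. x) -3), E={x↦4}, A=∅, R=∅>
step 3: <C=-3, E={x↦4}, A=∅, R=[app]>
step 4: <C=(λy. x), E={x↦4}, A=[-3], R=∅>
step 5: <C=x, E={y↦-3, x↦4}, A=∅, R=∅>
→ final value 4

Answer: 4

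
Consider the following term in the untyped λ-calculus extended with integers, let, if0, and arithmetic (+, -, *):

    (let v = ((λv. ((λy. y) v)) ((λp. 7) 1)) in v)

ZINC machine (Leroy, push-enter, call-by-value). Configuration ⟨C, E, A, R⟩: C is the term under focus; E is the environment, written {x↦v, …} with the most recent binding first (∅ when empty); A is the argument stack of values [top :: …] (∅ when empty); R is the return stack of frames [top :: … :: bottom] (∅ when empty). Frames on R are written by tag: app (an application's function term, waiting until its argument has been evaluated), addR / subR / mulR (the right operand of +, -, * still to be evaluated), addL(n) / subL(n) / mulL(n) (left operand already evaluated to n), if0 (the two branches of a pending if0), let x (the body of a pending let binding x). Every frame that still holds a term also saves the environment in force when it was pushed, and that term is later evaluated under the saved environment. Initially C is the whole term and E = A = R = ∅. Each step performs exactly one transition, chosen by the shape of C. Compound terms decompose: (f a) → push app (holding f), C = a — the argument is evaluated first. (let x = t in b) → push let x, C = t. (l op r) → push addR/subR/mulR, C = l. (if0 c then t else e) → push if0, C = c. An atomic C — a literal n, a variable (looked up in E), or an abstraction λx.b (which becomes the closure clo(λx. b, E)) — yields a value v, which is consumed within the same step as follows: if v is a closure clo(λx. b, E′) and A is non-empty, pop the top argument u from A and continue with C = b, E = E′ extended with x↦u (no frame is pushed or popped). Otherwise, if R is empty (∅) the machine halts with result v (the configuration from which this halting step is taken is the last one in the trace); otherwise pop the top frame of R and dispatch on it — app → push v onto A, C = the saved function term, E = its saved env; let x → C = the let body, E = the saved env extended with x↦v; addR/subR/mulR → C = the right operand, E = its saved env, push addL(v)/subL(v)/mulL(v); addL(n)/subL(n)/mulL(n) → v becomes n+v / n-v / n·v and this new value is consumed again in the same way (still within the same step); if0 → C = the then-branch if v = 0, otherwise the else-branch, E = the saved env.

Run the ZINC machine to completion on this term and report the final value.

Answer: 7

Machine steps:
0. <C=(let v = ((λv. ((λy. y) v)) ((λp. 7) 1)) in v), E=∅, A=∅, R=∅>
1. <C=((λv. ((λy. y) v)) ((λp. 7) 1)), E=∅, A=∅, R=[let v]>
2. <C=((λp. 7) 1), E=∅, A=∅, R=[app :: let v]>
3. <C=1, E=∅, A=∅, R=[app :: app :: let v]>
4. <C=(λp. 7), E=∅, A=[1], R=[app :: let v]>
5. <C=7, E={p↦1}, A=∅, R=[app :: let v]>
6. <C=(λv. ((λy. y) v)), E=∅, A=[7], R=[let v]>
7. <C=((λy. y) v), E={v↦7}, A=∅, R=[let v]>
8. <C=v, E={v↦7}, A=∅, R=[app :: let v]>
9. <C=(λy. y), E={v↦7}, A=[7], R=[let v]>
10. <C=y, E={y↦7, v↦7}, A=∅, R=[let v]>
11. <C=v, E={v↦7}, A=∅, R=∅>
→ final value 7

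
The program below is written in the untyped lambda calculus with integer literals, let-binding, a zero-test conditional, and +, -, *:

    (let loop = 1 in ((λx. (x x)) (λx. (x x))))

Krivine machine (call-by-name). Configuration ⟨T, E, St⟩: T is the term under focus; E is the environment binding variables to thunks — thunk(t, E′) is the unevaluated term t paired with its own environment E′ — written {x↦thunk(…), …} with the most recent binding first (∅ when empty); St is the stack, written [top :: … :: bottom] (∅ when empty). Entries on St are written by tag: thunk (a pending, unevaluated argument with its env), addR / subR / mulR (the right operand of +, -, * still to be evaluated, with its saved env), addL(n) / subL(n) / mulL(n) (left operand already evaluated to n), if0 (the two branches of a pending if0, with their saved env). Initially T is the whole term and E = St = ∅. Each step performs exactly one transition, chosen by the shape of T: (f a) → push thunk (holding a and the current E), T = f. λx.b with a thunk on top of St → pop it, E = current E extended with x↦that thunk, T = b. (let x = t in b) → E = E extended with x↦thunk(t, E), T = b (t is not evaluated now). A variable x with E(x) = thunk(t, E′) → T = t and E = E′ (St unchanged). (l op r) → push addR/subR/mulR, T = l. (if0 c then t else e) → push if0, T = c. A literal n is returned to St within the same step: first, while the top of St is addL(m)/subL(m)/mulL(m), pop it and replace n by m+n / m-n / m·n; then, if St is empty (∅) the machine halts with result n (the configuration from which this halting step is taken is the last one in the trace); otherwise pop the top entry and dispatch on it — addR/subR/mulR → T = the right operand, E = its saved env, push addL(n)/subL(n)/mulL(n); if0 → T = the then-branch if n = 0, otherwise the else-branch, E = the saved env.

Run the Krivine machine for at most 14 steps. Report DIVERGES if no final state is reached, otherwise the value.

t=0: <T=(let loop = 1 in ((λx. (x x)) (λx. (x x)))), E=∅, St=∅>
t=1: <T=((λx. (x x)) (λx. (x x))), E={loop↦thunk(1, ∅)}, St=∅>
t=2: <T=(λx. (x x)), E={loop↦thunk(1, ∅)}, St=[thunk]>
t=3: <T=(x x), E={x↦thunk((λx. (x x)), {loop↦thunk(1, ∅)}), loop↦thunk(1, ∅)}, St=∅>
t=4: <T=x, E={x↦thunk((λx. (x x)), {loop↦thunk(1, ∅)}), loop↦thunk(1, ∅)}, St=[thunk]>
t=5: <T=(λx. (x x)), E={loop↦thunk(1, ∅)}, St=[thunk]>
t=6: <T=(x x), E={x↦thunk(x, {x↦thunk((λx. (x x)), {loop↦thunk(1, ∅)}), loop↦thunk(1, ∅)}), loop↦thunk(1, ∅)}, St=∅>
t=7: <T=x, E={x↦thunk(x, {x↦thunk((λx. (x x)), {loop↦thunk(1, ∅)}), loop↦thunk(1, ∅)}), loop↦thunk(1, ∅)}, St=[thunk]>
t=8: <T=x, E={x↦thunk((λx. (x x)), {loop↦thunk(1, ∅)}), loop↦thunk(1, ∅)}, St=[thunk]>
t=9: <T=(λx. (x x)), E={loop↦thunk(1, ∅)}, St=[thunk]>
t=10: <T=(x x), E={x↦thunk(x, {x↦thunk(x, {x↦thunk((λx. (x x)), {loop↦thunk(1, ∅)}), loop↦thunk(1, ∅)}), loop↦thunk(1, ∅)}), loop↦thunk(1, ∅)}, St=∅>
t=11: <T=x, E={x↦thunk(x, {x↦thunk(x, {x↦thunk((λx. (x x)), {loop↦thunk(1, ∅)}), loop↦thunk(1, ∅)}), loop↦thunk(1, ∅)}), loop↦thunk(1, ∅)}, St=[thunk]>
t=12: <T=x, E={x↦thunk(x, {x↦thunk((λx. (x x)), {loop↦thunk(1, ∅)}), loop↦thunk(1, ∅)}), loop↦thunk(1, ∅)}, St=[thunk]>
t=13: <T=x, E={x↦thunk((λx. (x x)), {loop↦thunk(1, ∅)}), loop↦thunk(1, ∅)}, St=[thunk]>
t=14: <T=(λx. (x x)), E={loop↦thunk(1, ∅)}, St=[thunk]>
→ 14 transitions taken and the configuration is still not final: no result within 14 steps

Answer: DIVERGES (no final state within 14 steps)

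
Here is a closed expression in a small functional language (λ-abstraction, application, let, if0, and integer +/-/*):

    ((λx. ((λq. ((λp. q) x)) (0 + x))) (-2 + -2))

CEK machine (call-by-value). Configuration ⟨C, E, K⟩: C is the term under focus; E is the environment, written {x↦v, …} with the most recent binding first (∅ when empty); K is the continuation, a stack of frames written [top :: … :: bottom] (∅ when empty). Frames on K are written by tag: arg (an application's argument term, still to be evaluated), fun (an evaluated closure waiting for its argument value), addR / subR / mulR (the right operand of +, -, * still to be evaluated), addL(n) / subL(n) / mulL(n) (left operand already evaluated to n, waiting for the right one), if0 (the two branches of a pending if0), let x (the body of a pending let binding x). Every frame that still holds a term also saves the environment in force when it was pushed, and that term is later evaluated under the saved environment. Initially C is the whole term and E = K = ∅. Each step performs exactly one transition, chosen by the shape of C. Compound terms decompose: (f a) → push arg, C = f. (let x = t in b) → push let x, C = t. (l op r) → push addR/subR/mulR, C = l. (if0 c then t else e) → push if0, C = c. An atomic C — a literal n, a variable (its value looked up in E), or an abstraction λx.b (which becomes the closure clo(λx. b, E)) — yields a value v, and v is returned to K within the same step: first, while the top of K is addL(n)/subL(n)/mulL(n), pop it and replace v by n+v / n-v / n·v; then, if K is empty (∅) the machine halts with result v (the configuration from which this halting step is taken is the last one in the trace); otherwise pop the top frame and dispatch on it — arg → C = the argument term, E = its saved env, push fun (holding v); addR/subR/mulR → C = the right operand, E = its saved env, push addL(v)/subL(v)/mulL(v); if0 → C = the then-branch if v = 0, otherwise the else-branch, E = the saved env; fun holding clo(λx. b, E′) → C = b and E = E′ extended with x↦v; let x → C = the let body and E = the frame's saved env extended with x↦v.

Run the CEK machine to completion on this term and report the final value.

Answer: -4

Machine steps:
step 0: ⟨C=((λx. ((λq. ((λp. q) x)) (0 + x))) (-2 + -2)); E=∅; K=∅⟩
step 1: ⟨C=(λx. ((λq. ((λp. q) x)) (0 + x))); E=∅; K=[arg]⟩
step 2: ⟨C=(-2 + -2); E=∅; K=[fun]⟩
step 3: ⟨C=-2; E=∅; K=[addR :: fun]⟩
step 4: ⟨C=-2; E=∅; K=[addL(-2) :: fun]⟩
step 5: ⟨C=((λq. ((λp. q) x)) (0 + x)); E={x↦-4}; K=∅⟩
step 6: ⟨C=(λq. ((λp. q) x)); E={x↦-4}; K=[arg]⟩
step 7: ⟨C=(0 + x); E={x↦-4}; K=[fun]⟩
step 8: ⟨C=0; E={x↦-4}; K=[addR :: fun]⟩
step 9: ⟨C=x; E={x↦-4}; K=[addL(0) :: fun]⟩
step 10: ⟨C=((λp. q) x); E={q↦-4, x↦-4}; K=∅⟩
step 11: ⟨C=(λp. q); E={q↦-4, x↦-4}; K=[arg]⟩
step 12: ⟨C=x; E={q↦-4, x↦-4}; K=[fun]⟩
step 13: ⟨C=q; E={p↦-4, q↦-4, x↦-4}; K=∅⟩
→ final value -4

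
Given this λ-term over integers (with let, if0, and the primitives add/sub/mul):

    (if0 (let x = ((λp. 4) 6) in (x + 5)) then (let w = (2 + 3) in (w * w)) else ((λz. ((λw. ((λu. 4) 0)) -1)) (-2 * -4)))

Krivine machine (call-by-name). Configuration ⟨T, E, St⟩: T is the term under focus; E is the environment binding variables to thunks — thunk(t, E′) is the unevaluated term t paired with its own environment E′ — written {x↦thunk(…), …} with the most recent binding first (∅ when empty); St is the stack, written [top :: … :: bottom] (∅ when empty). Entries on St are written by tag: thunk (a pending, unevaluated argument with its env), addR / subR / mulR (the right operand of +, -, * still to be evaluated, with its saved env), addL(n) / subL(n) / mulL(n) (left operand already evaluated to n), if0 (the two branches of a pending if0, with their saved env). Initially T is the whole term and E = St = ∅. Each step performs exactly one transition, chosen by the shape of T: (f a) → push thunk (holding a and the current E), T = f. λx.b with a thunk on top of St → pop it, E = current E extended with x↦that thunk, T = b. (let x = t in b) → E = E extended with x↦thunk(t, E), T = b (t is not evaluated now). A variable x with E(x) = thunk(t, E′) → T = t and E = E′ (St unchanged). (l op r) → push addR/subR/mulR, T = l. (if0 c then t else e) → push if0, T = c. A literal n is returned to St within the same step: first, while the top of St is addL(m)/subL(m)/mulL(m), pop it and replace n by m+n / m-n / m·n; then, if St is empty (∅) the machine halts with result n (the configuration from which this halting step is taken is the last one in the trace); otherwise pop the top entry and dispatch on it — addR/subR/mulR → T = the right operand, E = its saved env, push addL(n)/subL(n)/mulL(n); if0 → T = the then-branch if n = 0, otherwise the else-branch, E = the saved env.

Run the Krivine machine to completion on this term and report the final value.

step 0: <T=(if0 (let x = ((λp. 4) 6) in (x + 5)) then (let w = (2 + 3) in (w * w)) else ((λz. ((λw. ((λu. 4) 0)) -1)) (-2 * -4))), E=∅, St=∅>
step 1: <T=(let x = ((λp. 4) 6) in (x + 5)), E=∅, St=[if0]>
step 2: <T=(x + 5), E={x↦thunk(((λp. 4) 6), ∅)}, St=[if0]>
step 3: <T=x, E={x↦thunk(((λp. 4) 6), ∅)}, St=[addR :: if0]>
step 4: <T=((λp. 4) 6), E=∅, St=[addR :: if0]>
step 5: <T=(λp. 4), E=∅, St=[thunk :: addR :: if0]>
step 6: <T=4, E={p↦thunk(6, ∅)}, St=[addR :: if0]>
step 7: <T=5, E={x↦thunk(((λp. 4) 6), ∅)}, St=[addL(4) :: if0]>
step 8: <T=((λz. ((λw. ((λu. 4) 0)) -1)) (-2 * -4)), E=∅, St=∅>
step 9: <T=(λz. ((λw. ((λu. 4) 0)) -1)), E=∅, St=[thunk]>
step 10: <T=((λw. ((λu. 4) 0)) -1), E={z↦thunk((-2 * -4), ∅)}, St=∅>
step 11: <T=(λw. ((λu. 4) 0)), E={z↦thunk((-2 * -4), ∅)}, St=[thunk]>
step 12: <T=((λu. 4) 0), E={w↦thunk(-1, {z↦thunk((-2 * -4), ∅)}), z↦thunk((-2 * -4), ∅)}, St=∅>
step 13: <T=(λu. 4), E={w↦thunk(-1, {z↦thunk((-2 * -4), ∅)}), z↦thunk((-2 * -4), ∅)}, St=[thunk]>
step 14: <T=4, E={u↦thunk(0, {w↦thunk(-1, {z↦thunk((-2 * -4), ∅)}), z↦thunk((-2 * -4), ∅)}), w↦thunk(-1, {z↦thunk((-2 * -4), ∅)}), z↦thunk((-2 * -4), ∅)}, St=∅>
→ final value 4

Answer: 4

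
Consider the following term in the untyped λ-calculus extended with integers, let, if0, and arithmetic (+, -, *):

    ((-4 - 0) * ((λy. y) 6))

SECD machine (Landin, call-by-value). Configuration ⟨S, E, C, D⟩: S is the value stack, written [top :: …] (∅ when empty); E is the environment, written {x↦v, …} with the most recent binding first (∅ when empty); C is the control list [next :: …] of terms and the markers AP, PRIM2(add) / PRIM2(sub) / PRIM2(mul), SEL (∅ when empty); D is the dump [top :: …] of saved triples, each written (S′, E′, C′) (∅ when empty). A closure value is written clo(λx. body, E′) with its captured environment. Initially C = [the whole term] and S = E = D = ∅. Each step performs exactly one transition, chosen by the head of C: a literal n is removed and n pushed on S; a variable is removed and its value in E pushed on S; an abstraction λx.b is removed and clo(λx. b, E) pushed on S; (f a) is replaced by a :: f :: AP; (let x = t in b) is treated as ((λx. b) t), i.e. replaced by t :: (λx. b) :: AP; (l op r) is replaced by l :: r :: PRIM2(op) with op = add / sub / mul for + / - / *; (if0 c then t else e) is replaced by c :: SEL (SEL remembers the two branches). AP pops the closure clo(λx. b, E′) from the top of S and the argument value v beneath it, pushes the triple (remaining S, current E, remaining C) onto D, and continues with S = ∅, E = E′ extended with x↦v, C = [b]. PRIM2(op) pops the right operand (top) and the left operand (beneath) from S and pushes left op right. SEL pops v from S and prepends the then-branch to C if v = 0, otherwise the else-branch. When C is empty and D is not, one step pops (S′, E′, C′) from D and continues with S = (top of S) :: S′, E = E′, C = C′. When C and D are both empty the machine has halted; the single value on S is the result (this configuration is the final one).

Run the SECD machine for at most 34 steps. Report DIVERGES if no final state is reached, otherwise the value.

Answer: -24

Machine steps:
t=0: [S=∅ | E=∅ | C=[((-4 - 0) * ((λy. y) 6))] | D=∅]
t=1: [S=∅ | E=∅ | C=[(-4 - 0) :: ((λy. y) 6) :: PRIM2(mul)] | D=∅]
t=2: [S=∅ | E=∅ | C=[-4 :: 0 :: PRIM2(sub) :: ((λy. y) 6) :: PRIM2(mul)] | D=∅]
t=3: [S=[-4] | E=∅ | C=[0 :: PRIM2(sub) :: ((λy. y) 6) :: PRIM2(mul)] | D=∅]
t=4: [S=[0 :: -4] | E=∅ | C=[PRIM2(sub) :: ((λy. y) 6) :: PRIM2(mul)] | D=∅]
t=5: [S=[-4] | E=∅ | C=[((λy. y) 6) :: PRIM2(mul)] | D=∅]
t=6: [S=[-4] | E=∅ | C=[6 :: (λy. y) :: AP :: PRIM2(mul)] | D=∅]
t=7: [S=[6 :: -4] | E=∅ | C=[(λy. y) :: AP :: PRIM2(mul)] | D=∅]
t=8: [S=[clo(λy. y, ∅) :: 6 :: -4] | E=∅ | C=[AP :: PRIM2(mul)] | D=∅]
t=9: [S=∅ | E={y↦6} | C=[y] | D=[([-4], ∅, [PRIM2(mul)])]]
t=10: [S=[6] | E={y↦6} | C=∅ | D=[([-4], ∅, [PRIM2(mul)])]]
t=11: [S=[6 :: -4] | E=∅ | C=[PRIM2(mul)] | D=∅]
t=12: [S=[-24] | E=∅ | C=∅ | D=∅]
→ final value -24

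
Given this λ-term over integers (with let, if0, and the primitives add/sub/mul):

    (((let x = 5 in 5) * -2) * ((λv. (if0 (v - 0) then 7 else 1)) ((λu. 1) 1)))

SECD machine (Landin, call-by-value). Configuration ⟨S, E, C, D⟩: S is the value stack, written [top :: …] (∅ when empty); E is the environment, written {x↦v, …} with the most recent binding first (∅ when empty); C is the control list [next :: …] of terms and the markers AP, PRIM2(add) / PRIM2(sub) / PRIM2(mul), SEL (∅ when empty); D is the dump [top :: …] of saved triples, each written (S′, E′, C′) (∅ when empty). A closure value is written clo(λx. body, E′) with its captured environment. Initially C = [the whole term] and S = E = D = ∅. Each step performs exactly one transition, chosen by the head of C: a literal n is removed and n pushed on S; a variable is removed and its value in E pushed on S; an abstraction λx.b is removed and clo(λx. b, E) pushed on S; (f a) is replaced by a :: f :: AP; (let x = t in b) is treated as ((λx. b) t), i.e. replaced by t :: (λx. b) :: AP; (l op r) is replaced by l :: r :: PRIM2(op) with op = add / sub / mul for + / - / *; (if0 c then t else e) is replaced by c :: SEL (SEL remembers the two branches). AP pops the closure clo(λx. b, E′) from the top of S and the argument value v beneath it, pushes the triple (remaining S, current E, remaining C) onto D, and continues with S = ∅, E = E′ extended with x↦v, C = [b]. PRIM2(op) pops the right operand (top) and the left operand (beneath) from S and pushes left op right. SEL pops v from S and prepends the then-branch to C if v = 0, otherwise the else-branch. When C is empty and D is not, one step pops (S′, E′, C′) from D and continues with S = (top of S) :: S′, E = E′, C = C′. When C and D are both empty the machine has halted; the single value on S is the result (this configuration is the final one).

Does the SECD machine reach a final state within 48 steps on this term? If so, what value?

Answer: -10

Derivation:
t=0: <S=∅, E=∅, C=[(((let x = 5 in 5) * -2) * ((λv. (if0 (v - 0) then 7 else 1)) ((λu. 1) 1)))], D=∅>
t=1: <S=∅, E=∅, C=[((let x = 5 in 5) * -2) :: ((λv. (if0 (v - 0) then 7 else 1)) ((λu. 1) 1)) :: PRIM2(mul)], D=∅>
t=2: <S=∅, E=∅, C=[(let x = 5 in 5) :: -2 :: PRIM2(mul) :: ((λv. (if0 (v - 0) then 7 else 1)) ((λu. 1) 1)) :: PRIM2(mul)], D=∅>
t=3: <S=∅, E=∅, C=[5 :: (λx. 5) :: AP :: -2 :: PRIM2(mul) :: ((λv. (if0 (v - 0) then 7 else 1)) ((λu. 1) 1)) :: PRIM2(mul)], D=∅>
t=4: <S=[5], E=∅, C=[(λx. 5) :: AP :: -2 :: PRIM2(mul) :: ((λv. (if0 (v - 0) then 7 else 1)) ((λu. 1) 1)) :: PRIM2(mul)], D=∅>
t=5: <S=[clo(λx. 5, ∅) :: 5], E=∅, C=[AP :: -2 :: PRIM2(mul) :: ((λv. (if0 (v - 0) then 7 else 1)) ((λu. 1) 1)) :: PRIM2(mul)], D=∅>
t=6: <S=∅, E={x↦5}, C=[5], D=[(∅, ∅, [-2 :: PRIM2(mul) :: ((λv. (if0 (v - 0) then 7 else 1)) ((λu. 1) 1)) :: PRIM2(mul)])]>
t=7: <S=[5], E={x↦5}, C=∅, D=[(∅, ∅, [-2 :: PRIM2(mul) :: ((λv. (if0 (v - 0) then 7 else 1)) ((λu. 1) 1)) :: PRIM2(mul)])]>
t=8: <S=[5], E=∅, C=[-2 :: PRIM2(mul) :: ((λv. (if0 (v - 0) then 7 else 1)) ((λu. 1) 1)) :: PRIM2(mul)], D=∅>
t=9: <S=[-2 :: 5], E=∅, C=[PRIM2(mul) :: ((λv. (if0 (v - 0) then 7 else 1)) ((λu. 1) 1)) :: PRIM2(mul)], D=∅>
t=10: <S=[-10], E=∅, C=[((λv. (if0 (v - 0) then 7 else 1)) ((λu. 1) 1)) :: PRIM2(mul)], D=∅>
t=11: <S=[-10], E=∅, C=[((λu. 1) 1) :: (λv. (if0 (v - 0) then 7 else 1)) :: AP :: PRIM2(mul)], D=∅>
t=12: <S=[-10], E=∅, C=[1 :: (λu. 1) :: AP :: (λv. (if0 (v - 0) then 7 else 1)) :: AP :: PRIM2(mul)], D=∅>
t=13: <S=[1 :: -10], E=∅, C=[(λu. 1) :: AP :: (λv. (if0 (v - 0) then 7 else 1)) :: AP :: PRIM2(mul)], D=∅>
t=14: <S=[clo(λu. 1, ∅) :: 1 :: -10], E=∅, C=[AP :: (λv. (if0 (v - 0) then 7 else 1)) :: AP :: PRIM2(mul)], D=∅>
t=15: <S=∅, E={u↦1}, C=[1], D=[([-10], ∅, [(λv. (if0 (v - 0) then 7 else 1)) :: AP :: PRIM2(mul)])]>
t=16: <S=[1], E={u↦1}, C=∅, D=[([-10], ∅, [(λv. (if0 (v - 0) then 7 else 1)) :: AP :: PRIM2(mul)])]>
t=17: <S=[1 :: -10], E=∅, C=[(λv. (if0 (v - 0) then 7 else 1)) :: AP :: PRIM2(mul)], D=∅>
t=18: <S=[clo(λv. (if0 (v - 0) then 7 else 1), ∅) :: 1 :: -10], E=∅, C=[AP :: PRIM2(mul)], D=∅>
t=19: <S=∅, E={v↦1}, C=[(if0 (v - 0) then 7 else 1)], D=[([-10], ∅, [PRIM2(mul)])]>
t=20: <S=∅, E={v↦1}, C=[(v - 0) :: SEL], D=[([-10], ∅, [PRIM2(mul)])]>
t=21: <S=∅, E={v↦1}, C=[v :: 0 :: PRIM2(sub) :: SEL], D=[([-10], ∅, [PRIM2(mul)])]>
t=22: <S=[1], E={v↦1}, C=[0 :: PRIM2(sub) :: SEL], D=[([-10], ∅, [PRIM2(mul)])]>
t=23: <S=[0 :: 1], E={v↦1}, C=[PRIM2(sub) :: SEL], D=[([-10], ∅, [PRIM2(mul)])]>
t=24: <S=[1], E={v↦1}, C=[SEL], D=[([-10], ∅, [PRIM2(mul)])]>
t=25: <S=∅, E={v↦1}, C=[1], D=[([-10], ∅, [PRIM2(mul)])]>
t=26: <S=[1], E={v↦1}, C=∅, D=[([-10], ∅, [PRIM2(mul)])]>
t=27: <S=[1 :: -10], E=∅, C=[PRIM2(mul)], D=∅>
t=28: <S=[-10], E=∅, C=∅, D=∅>
→ final value -10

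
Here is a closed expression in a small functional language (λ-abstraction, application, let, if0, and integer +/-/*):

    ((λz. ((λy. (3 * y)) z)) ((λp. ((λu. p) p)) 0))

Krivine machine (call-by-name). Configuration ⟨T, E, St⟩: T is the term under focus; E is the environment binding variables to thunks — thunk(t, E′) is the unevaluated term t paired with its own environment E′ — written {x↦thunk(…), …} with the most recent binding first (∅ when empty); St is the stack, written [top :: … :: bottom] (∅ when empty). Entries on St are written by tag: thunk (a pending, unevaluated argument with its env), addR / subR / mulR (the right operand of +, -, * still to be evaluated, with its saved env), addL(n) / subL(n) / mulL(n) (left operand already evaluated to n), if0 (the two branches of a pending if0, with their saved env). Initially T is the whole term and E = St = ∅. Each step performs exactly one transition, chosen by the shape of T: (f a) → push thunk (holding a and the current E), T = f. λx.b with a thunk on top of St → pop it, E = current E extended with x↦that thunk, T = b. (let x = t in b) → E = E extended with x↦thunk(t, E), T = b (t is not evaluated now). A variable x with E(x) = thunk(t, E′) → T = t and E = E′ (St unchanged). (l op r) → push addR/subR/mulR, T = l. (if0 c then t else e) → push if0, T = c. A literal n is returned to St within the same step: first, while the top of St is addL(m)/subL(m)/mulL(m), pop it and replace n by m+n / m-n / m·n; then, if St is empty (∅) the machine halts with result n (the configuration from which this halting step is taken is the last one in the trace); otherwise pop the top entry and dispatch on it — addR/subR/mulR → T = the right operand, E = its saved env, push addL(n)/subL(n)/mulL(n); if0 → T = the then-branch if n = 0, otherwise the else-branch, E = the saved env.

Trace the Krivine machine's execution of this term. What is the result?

[0] [T=((λz. ((λy. (3 * y)) z)) ((λp. ((λu. p) p)) 0)) | E=∅ | St=∅]
[1] [T=(λz. ((λy. (3 * y)) z)) | E=∅ | St=[thunk]]
[2] [T=((λy. (3 * y)) z) | E={z↦thunk(((λp. ((λu. p) p)) 0), ∅)} | St=∅]
[3] [T=(λy. (3 * y)) | E={z↦thunk(((λp. ((λu. p) p)) 0), ∅)} | St=[thunk]]
[4] [T=(3 * y) | E={y↦thunk(z, {z↦thunk(((λp. ((λu. p) p)) 0), ∅)}), z↦thunk(((λp. ((λu. p) p)) 0), ∅)} | St=∅]
[5] [T=3 | E={y↦thunk(z, {z↦thunk(((λp. ((λu. p) p)) 0), ∅)}), z↦thunk(((λp. ((λu. p) p)) 0), ∅)} | St=[mulR]]
[6] [T=y | E={y↦thunk(z, {z↦thunk(((λp. ((λu. p) p)) 0), ∅)}), z↦thunk(((λp. ((λu. p) p)) 0), ∅)} | St=[mulL(3)]]
[7] [T=z | E={z↦thunk(((λp. ((λu. p) p)) 0), ∅)} | St=[mulL(3)]]
[8] [T=((λp. ((λu. p) p)) 0) | E=∅ | St=[mulL(3)]]
[9] [T=(λp. ((λu. p) p)) | E=∅ | St=[thunk :: mulL(3)]]
[10] [T=((λu. p) p) | E={p↦thunk(0, ∅)} | St=[mulL(3)]]
[11] [T=(λu. p) | E={p↦thunk(0, ∅)} | St=[thunk :: mulL(3)]]
[12] [T=p | E={u↦thunk(p, {p↦thunk(0, ∅)}), p↦thunk(0, ∅)} | St=[mulL(3)]]
[13] [T=0 | E=∅ | St=[mulL(3)]]
→ final value 0

Answer: 0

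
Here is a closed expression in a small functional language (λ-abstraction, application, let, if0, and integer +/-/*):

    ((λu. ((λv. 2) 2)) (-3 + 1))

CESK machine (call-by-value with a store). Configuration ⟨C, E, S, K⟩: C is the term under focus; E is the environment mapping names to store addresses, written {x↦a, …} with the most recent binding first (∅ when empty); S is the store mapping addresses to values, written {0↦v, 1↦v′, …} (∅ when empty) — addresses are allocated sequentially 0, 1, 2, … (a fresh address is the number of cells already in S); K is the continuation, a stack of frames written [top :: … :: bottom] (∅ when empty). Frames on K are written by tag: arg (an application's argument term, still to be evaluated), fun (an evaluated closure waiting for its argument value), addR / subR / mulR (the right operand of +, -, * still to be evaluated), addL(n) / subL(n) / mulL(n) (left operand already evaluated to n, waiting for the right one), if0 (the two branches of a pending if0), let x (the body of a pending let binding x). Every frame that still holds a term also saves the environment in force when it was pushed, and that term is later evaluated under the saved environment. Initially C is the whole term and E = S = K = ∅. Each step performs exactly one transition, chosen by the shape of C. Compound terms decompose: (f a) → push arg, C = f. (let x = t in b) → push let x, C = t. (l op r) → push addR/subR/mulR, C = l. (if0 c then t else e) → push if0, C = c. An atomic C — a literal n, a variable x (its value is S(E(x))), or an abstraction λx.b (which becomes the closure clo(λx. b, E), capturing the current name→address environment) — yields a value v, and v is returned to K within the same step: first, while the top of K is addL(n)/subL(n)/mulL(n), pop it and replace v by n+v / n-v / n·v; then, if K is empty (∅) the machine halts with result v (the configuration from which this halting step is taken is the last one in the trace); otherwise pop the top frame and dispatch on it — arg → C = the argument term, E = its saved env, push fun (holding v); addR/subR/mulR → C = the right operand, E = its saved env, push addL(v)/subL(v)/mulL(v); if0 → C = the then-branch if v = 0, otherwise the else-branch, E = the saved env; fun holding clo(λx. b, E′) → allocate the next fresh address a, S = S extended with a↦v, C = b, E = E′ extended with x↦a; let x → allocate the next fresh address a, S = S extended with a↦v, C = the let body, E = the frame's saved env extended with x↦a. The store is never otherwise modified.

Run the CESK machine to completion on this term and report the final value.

[0] <C=((λu. ((λv. 2) 2)) (-3 + 1)), E=∅, S=∅, K=∅>
[1] <C=(λu. ((λv. 2) 2)), E=∅, S=∅, K=[arg]>
[2] <C=(-3 + 1), E=∅, S=∅, K=[fun]>
[3] <C=-3, E=∅, S=∅, K=[addR :: fun]>
[4] <C=1, E=∅, S=∅, K=[addL(-3) :: fun]>
[5] <C=((λv. 2) 2), E={u↦0}, S={0↦-2}, K=∅>
[6] <C=(λv. 2), E={u↦0}, S={0↦-2}, K=[arg]>
[7] <C=2, E={u↦0}, S={0↦-2}, K=[fun]>
[8] <C=2, E={v↦1, u↦0}, S={0↦-2, 1↦2}, K=∅>
→ final value 2

Answer: 2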